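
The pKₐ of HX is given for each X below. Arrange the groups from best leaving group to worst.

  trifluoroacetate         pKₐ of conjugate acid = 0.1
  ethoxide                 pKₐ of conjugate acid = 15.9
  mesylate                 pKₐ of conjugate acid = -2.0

mesylate > trifluoroacetate > ethoxide

Lower conjugate-acid pKₐ ⇒ weaker base ⇒ better leaving group.
Sorting by the given values: mesylate (-2.0), trifluoroacetate (0.1), ethoxide (15.9).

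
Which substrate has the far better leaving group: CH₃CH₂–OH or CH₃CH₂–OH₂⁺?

From CH₃CH₂–OH the departing group would be OH⁻ (pKₐ(H₂O) ≈ 15.7). Strong base; essentially never leaves without prior activation.
From CH₃CH₂–OH₂⁺ the leaving group is H₂O (pKₐ(H₃O⁺) ≈ -1.7). Neutral; leaves from a protonated alcohol (R–OH₂⁺).
(In practice CH₃CH₂–OH₂⁺ is made from CH₃CH₂–OH by protonation with strong acid, converting the leaving group from hydroxide to neutral water.)

CH₃CH₂–OH₂⁺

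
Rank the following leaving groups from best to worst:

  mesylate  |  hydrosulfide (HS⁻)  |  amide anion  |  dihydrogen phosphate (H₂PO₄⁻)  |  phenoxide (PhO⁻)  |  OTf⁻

A good leaving group is a weak base: the lower the pKₐ of its conjugate acid, the more readily it departs.
OTf⁻: pKₐ(CF₃SO₃H (triflic acid)) ≈ -14 — charge spread over three oxygens and a CF₃ group; the premier leaving group in synthesis
mesylate: pKₐ(CH₃SO₃H (MsOH)) ≈ -1.9
dihydrogen phosphate (H₂PO₄⁻): pKₐ(H₃PO₄) ≈ 2.1 — moderate base; biological leaving group after further activation
hydrosulfide (HS⁻): pKₐ(H₂S) ≈ 7
phenoxide (PhO⁻): pKₐ(C₆H₅OH (phenol)) ≈ 10 — resonance into the ring helps, but still a poor LG
amide anion: pKₐ(NH₃) ≈ 38

OTf⁻ > mesylate > dihydrogen phosphate (H₂PO₄⁻) > hydrosulfide (HS⁻) > phenoxide (PhO⁻) > amide anion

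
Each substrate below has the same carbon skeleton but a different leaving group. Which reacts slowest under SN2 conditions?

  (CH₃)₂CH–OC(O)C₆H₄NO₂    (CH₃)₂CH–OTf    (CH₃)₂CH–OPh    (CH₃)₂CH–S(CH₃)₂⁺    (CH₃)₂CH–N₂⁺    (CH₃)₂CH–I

(CH₃)₂CH–OPh

The skeletons are identical, so relative rate is governed entirely by leaving-group ability.
Leaving-group ability tracks the stability of the departed species; conjugate-acid pKₐ is the usual yardstick (lower pKₐ → better LG).
(CH₃)₂CH–N₂⁺ loses N₂: no meaningful conjugate acid; N₂ departs as an exceptionally stable neutral molecule
(CH₃)₂CH–OTf loses OTf⁻: pKₐ(CF₃SO₃H (triflic acid)) ≈ -14
(CH₃)₂CH–I loses I⁻: pKₐ(HI) ≈ -10
(CH₃)₂CH–S(CH₃)₂⁺ loses SR'₂: pKₐ(R'₂SH⁺) ≈ -7
(CH₃)₂CH–OC(O)C₆H₄NO₂ loses p-O₂N–C₆H₄–COO⁻: pKₐ(p-nitrobenzoic acid) ≈ 3.4
(CH₃)₂CH–OPh loses PhO⁻: pKₐ(C₆H₅OH (phenol)) ≈ 10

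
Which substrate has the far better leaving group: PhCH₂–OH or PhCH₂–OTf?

PhCH₂–OTf

From PhCH₂–OH the departing group would be OH⁻ (pKₐ(H₂O) ≈ 15.7). Strong base; essentially never leaves without prior activation.
From PhCH₂–OTf the leaving group is OTf⁻ (pKₐ(CF₃SO₃H (triflic acid)) ≈ -14). Charge spread over three oxygens and a CF₃ group; the premier leaving group in synthesis.
(In practice PhCH₂–OTf is made from PhCH₂–OH by treatment with Tf₂O / 2,6-lutidine, converting the hydroxyl into a triflate.)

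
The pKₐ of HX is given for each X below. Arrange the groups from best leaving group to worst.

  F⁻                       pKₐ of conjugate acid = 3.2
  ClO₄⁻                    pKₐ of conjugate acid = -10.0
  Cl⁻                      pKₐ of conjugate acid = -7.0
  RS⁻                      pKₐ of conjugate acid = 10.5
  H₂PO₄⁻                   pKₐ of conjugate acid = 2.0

Lower conjugate-acid pKₐ ⇒ weaker base ⇒ better leaving group.
Sorting by the given values: ClO₄⁻ (-10.0), Cl⁻ (-7.0), H₂PO₄⁻ (2.0), F⁻ (3.2), RS⁻ (10.5).

ClO₄⁻ > Cl⁻ > H₂PO₄⁻ > F⁻ > RS⁻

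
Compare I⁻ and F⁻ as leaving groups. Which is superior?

I⁻

I⁻ is the better leaving group.
pKₐ(HI) ≈ -10 versus pKₐ(HF) ≈ 3.2: I⁻ is the much weaker base.
Large, highly polarisable; very weak base.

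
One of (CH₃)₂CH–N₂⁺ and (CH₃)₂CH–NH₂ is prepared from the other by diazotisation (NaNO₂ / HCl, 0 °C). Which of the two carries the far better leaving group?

(CH₃)₂CH–N₂⁺

From (CH₃)₂CH–NH₂ the departing group would be NH₂⁻ (pKₐ(NH₃) ≈ 38). Extremely strong base; never a leaving group.
From (CH₃)₂CH–N₂⁺ the leaving group is N₂ (no meaningful conjugate acid; N₂ departs as an exceptionally stable neutral molecule).
Diazotisation (NaNO₂ / HCl, 0 °C) works by generating a diazonium salt that expels N₂, making (CH₃)₂CH–N₂⁺ enormously more reactive.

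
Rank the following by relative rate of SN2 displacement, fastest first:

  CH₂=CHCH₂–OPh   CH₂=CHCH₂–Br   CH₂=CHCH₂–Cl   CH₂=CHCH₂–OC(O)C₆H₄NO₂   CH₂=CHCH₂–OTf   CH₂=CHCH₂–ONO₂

With the same alkyl group throughout, only the leaving group differentiates the rates.
The more stable X⁻ (or X) is on its own — i.e. the weaker a base it is — the better a leaving group it makes.
CH₂=CHCH₂–OTf loses OTf⁻: pKₐ(CF₃SO₃H (triflic acid)) ≈ -14
CH₂=CHCH₂–Br loses Br⁻: pKₐ(HBr) ≈ -9
CH₂=CHCH₂–Cl loses Cl⁻: pKₐ(HCl) ≈ -7
CH₂=CHCH₂–ONO₂ loses NO₃⁻: pKₐ(HNO₃) ≈ -1.3
CH₂=CHCH₂–OC(O)C₆H₄NO₂ loses p-O₂N–C₆H₄–COO⁻: pKₐ(p-nitrobenzoic acid) ≈ 3.4
CH₂=CHCH₂–OPh loses PhO⁻: pKₐ(C₆H₅OH (phenol)) ≈ 10

CH₂=CHCH₂–OTf > CH₂=CHCH₂–Br > CH₂=CHCH₂–Cl > CH₂=CHCH₂–ONO₂ > CH₂=CHCH₂–OC(O)C₆H₄NO₂ > CH₂=CHCH₂–OPh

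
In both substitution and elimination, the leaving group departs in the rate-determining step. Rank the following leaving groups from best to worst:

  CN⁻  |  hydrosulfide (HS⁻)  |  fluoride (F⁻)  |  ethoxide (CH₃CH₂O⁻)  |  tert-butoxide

fluoride (F⁻) > hydrosulfide (HS⁻) > CN⁻ > ethoxide (CH₃CH₂O⁻) > tert-butoxide

fluoride (F⁻): pKₐ(HF) ≈ 3.2
hydrosulfide (HS⁻): pKₐ(H₂S) ≈ 7
CN⁻: pKₐ(HCN) ≈ 9.2
ethoxide (CH₃CH₂O⁻): pKₐ(CH₃CH₂OH) ≈ 16
tert-butoxide: pKₐ(t-BuOH) ≈ 18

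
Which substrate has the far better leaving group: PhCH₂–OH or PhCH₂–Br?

From PhCH₂–OH the departing group would be OH⁻ (pKₐ(H₂O) ≈ 15.7). Strong base; essentially never leaves without prior activation.
From PhCH₂–Br the leaving group is Br⁻ (pKₐ(HBr) ≈ -9). Weak base; good leaving group.
(In practice PhCH₂–Br is made from PhCH₂–OH by treatment with PBr₃, replacing the hydroxyl with bromide.)

PhCH₂–Br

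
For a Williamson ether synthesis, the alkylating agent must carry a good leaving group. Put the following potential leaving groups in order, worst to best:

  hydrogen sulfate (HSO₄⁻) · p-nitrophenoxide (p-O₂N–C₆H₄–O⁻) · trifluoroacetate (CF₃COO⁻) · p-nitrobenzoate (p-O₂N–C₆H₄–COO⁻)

p-nitrophenoxide (p-O₂N–C₆H₄–O⁻) < p-nitrobenzoate (p-O₂N–C₆H₄–COO⁻) < trifluoroacetate (CF₃COO⁻) < hydrogen sulfate (HSO₄⁻)

The more stable X⁻ (or X) is on its own — i.e. the weaker a base it is — the better a leaving group it makes.
hydrogen sulfate (HSO₄⁻): pKₐ(H₂SO₄) ≈ -3 — conjugate base of a strong mineral acid
trifluoroacetate (CF₃COO⁻): pKₐ(CF₃COOH) ≈ 0.2 — strongly electron-withdrawing CF₃ stabilises the carboxylate
p-nitrobenzoate (p-O₂N–C₆H₄–COO⁻): pKₐ(p-nitrobenzoic acid) ≈ 3.4 — electron-withdrawing nitro group stabilises the carboxylate
p-nitrophenoxide (p-O₂N–C₆H₄–O⁻): pKₐ(p-nitrophenol) ≈ 7.2
The question asks for worst first, so the sequence is read in increasing leaving-group ability.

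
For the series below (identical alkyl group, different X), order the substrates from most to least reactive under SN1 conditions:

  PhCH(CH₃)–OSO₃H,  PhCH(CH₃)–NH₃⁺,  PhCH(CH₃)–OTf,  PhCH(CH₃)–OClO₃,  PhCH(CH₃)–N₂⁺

With the same alkyl group throughout, only the leaving group differentiates the rates.
Rank by basicity of the departing species: weakest base leaves most easily.
PhCH(CH₃)–N₂⁺ loses N₂: no meaningful conjugate acid; N₂ departs as an exceptionally stable neutral molecule
PhCH(CH₃)–OTf loses OTf⁻: pKₐ(CF₃SO₃H (triflic acid)) ≈ -14
PhCH(CH₃)–OClO₃ loses ClO₄⁻: pKₐ(HClO₄) ≈ -10
PhCH(CH₃)–OSO₃H loses HSO₄⁻: pKₐ(H₂SO₄) ≈ -3
PhCH(CH₃)–NH₃⁺ loses NH₃: pKₐ(NH₄⁺) ≈ 9.2

PhCH(CH₃)–N₂⁺ > PhCH(CH₃)–OTf > PhCH(CH₃)–OClO₃ > PhCH(CH₃)–OSO₃H > PhCH(CH₃)–NH₃⁺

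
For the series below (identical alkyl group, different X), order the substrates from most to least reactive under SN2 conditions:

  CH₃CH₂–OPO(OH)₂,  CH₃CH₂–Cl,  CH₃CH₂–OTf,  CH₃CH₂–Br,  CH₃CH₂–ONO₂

Identical carbon frameworks mean the comparison reduces to leaving-group quality.
Rank by basicity of the departing species: weakest base leaves most easily.
CH₃CH₂–OTf loses OTf⁻: pKₐ(CF₃SO₃H (triflic acid)) ≈ -14
CH₃CH₂–Br loses Br⁻: pKₐ(HBr) ≈ -9
CH₃CH₂–Cl loses Cl⁻: pKₐ(HCl) ≈ -7
CH₃CH₂–ONO₂ loses NO₃⁻: pKₐ(HNO₃) ≈ -1.3
CH₃CH₂–OPO(OH)₂ loses H₂PO₄⁻: pKₐ(H₃PO₄) ≈ 2.1

CH₃CH₂–OTf > CH₃CH₂–Br > CH₃CH₂–Cl > CH₃CH₂–ONO₂ > CH₃CH₂–OPO(OH)₂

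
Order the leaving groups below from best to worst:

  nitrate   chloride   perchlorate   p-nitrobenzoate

perchlorate > chloride > nitrate > p-nitrobenzoate

Leaving-group ability tracks the stability of the departed species; conjugate-acid pKₐ is the usual yardstick (lower pKₐ → better LG).
perchlorate: pKₐ(HClO₄) ≈ -10
chloride: pKₐ(HCl) ≈ -7
nitrate: pKₐ(HNO₃) ≈ -1.3
p-nitrobenzoate: pKₐ(p-nitrobenzoic acid) ≈ 3.4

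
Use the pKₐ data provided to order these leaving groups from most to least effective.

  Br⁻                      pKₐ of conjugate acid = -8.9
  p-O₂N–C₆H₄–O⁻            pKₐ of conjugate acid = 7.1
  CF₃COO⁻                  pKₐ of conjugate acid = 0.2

Br⁻ > CF₃COO⁻ > p-O₂N–C₆H₄–O⁻

Lower conjugate-acid pKₐ ⇒ weaker base ⇒ better leaving group.
Sorting by the given values: Br⁻ (-8.9), CF₃COO⁻ (0.2), p-O₂N–C₆H₄–O⁻ (7.1).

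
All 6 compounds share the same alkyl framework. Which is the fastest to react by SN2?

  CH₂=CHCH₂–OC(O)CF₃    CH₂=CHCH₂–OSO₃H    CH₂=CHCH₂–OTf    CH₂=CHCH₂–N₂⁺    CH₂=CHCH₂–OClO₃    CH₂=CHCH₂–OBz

CH₂=CHCH₂–N₂⁺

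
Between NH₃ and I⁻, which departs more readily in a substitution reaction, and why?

I⁻

I⁻ is the better leaving group.
pKₐ(HI) ≈ -10 versus pKₐ(NH₄⁺) ≈ 9.2: I⁻ is the much weaker base.
Large, highly polarisable; very weak base.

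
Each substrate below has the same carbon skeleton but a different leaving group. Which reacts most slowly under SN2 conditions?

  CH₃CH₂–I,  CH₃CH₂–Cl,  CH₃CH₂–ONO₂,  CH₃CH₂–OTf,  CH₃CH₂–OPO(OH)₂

CH₃CH₂–OPO(OH)₂

Same R in every case — rank the leaving groups.
A good leaving group is a weak base: the lower the pKₐ of its conjugate acid, the more readily it departs.
CH₃CH₂–OTf loses OTf⁻: pKₐ(CF₃SO₃H (triflic acid)) ≈ -14
CH₃CH₂–I loses I⁻: pKₐ(HI) ≈ -10
CH₃CH₂–Cl loses Cl⁻: pKₐ(HCl) ≈ -7
CH₃CH₂–ONO₂ loses NO₃⁻: pKₐ(HNO₃) ≈ -1.3
CH₃CH₂–OPO(OH)₂ loses H₂PO₄⁻: pKₐ(H₃PO₄) ≈ 2.1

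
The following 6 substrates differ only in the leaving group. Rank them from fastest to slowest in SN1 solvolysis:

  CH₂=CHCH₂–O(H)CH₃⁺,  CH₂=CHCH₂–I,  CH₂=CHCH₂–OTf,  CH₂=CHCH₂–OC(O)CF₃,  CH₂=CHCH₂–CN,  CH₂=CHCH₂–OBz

CH₂=CHCH₂–OTf > CH₂=CHCH₂–I > CH₂=CHCH₂–O(H)CH₃⁺ > CH₂=CHCH₂–OC(O)CF₃ > CH₂=CHCH₂–OBz > CH₂=CHCH₂–CN

Same R in every case — rank the leaving groups.
Rank by basicity of the departing species: weakest base leaves most easily.
CH₂=CHCH₂–OTf loses OTf⁻: pKₐ(CF₃SO₃H (triflic acid)) ≈ -14
CH₂=CHCH₂–I loses I⁻: pKₐ(HI) ≈ -10
CH₂=CHCH₂–O(H)CH₃⁺ loses R'OH: pKₐ(R'OH₂⁺) ≈ -2.4
CH₂=CHCH₂–OC(O)CF₃ loses CF₃COO⁻: pKₐ(CF₃COOH) ≈ 0.2
CH₂=CHCH₂–OBz loses PhCOO⁻: pKₐ(C₆H₅COOH) ≈ 4.2
CH₂=CHCH₂–CN loses CN⁻: pKₐ(HCN) ≈ 9.2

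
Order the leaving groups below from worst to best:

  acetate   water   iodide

acetate < water < iodide

The more stable X⁻ (or X) is on its own — i.e. the weaker a base it is — the better a leaving group it makes.
iodide: pKₐ(HI) ≈ -10
water: pKₐ(H₃O⁺) ≈ -1.7
acetate: pKₐ(CH₃COOH) ≈ 4.8
Reversing gives the worst-to-best order requested.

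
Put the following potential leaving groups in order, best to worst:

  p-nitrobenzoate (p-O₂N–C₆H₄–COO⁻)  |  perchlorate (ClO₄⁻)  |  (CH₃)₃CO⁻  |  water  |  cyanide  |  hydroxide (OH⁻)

perchlorate (ClO₄⁻) > water > p-nitrobenzoate (p-O₂N–C₆H₄–COO⁻) > cyanide > hydroxide (OH⁻) > (CH₃)₃CO⁻

Rank by basicity of the departing species: weakest base leaves most easily.
perchlorate (ClO₄⁻): pKₐ(HClO₄) ≈ -10 — extremely weak base; rarely used for safety reasons
water: pKₐ(H₃O⁺) ≈ -1.7 — neutral; leaves from a protonated alcohol (R–OH₂⁺)
p-nitrobenzoate (p-O₂N–C₆H₄–COO⁻): pKₐ(p-nitrobenzoic acid) ≈ 3.4 — electron-withdrawing nitro group stabilises the carboxylate
cyanide: pKₐ(HCN) ≈ 9.2
hydroxide (OH⁻): pKₐ(H₂O) ≈ 15.7 — strong base; essentially never leaves without prior activation
(CH₃)₃CO⁻: pKₐ(t-BuOH) ≈ 18 — bulky, strongly basic alkoxide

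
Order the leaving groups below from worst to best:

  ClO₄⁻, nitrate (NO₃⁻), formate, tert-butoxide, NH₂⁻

ClO₄⁻: pKₐ(HClO₄) ≈ -10
nitrate (NO₃⁻): pKₐ(HNO₃) ≈ -1.3
formate: pKₐ(HCOOH) ≈ 3.8
tert-butoxide: pKₐ(t-BuOH) ≈ 18 — bulky, strongly basic alkoxide
NH₂⁻: pKₐ(NH₃) ≈ 38 — extremely strong base; never a leaving group
Listed from poorest to best leaving group as asked.

NH₂⁻ < tert-butoxide < formate < nitrate (NO₃⁻) < ClO₄⁻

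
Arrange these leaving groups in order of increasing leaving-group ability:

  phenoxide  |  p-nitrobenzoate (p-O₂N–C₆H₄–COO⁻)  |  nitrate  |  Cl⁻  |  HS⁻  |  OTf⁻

Rank by basicity of the departing species: weakest base leaves most easily.
OTf⁻: pKₐ(CF₃SO₃H (triflic acid)) ≈ -14 — charge spread over three oxygens and a CF₃ group; the premier leaving group in synthesis
Cl⁻: pKₐ(HCl) ≈ -7
nitrate: pKₐ(HNO₃) ≈ -1.3 — resonance-delocalised over three oxygens
p-nitrobenzoate (p-O₂N–C₆H₄–COO⁻): pKₐ(p-nitrobenzoic acid) ≈ 3.4 — electron-withdrawing nitro group stabilises the carboxylate
HS⁻: pKₐ(H₂S) ≈ 7
phenoxide: pKₐ(C₆H₅OH (phenol)) ≈ 10 — resonance into the ring helps, but still a poor LG
The question asks for worst first, so the sequence is read in increasing leaving-group ability.

phenoxide < HS⁻ < p-nitrobenzoate (p-O₂N–C₆H₄–COO⁻) < nitrate < Cl⁻ < OTf⁻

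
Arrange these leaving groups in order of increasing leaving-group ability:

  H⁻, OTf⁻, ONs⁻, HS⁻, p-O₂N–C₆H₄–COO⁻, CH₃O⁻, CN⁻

H⁻ < CH₃O⁻ < CN⁻ < HS⁻ < p-O₂N–C₆H₄–COO⁻ < ONs⁻ < OTf⁻

OTf⁻: pKₐ(CF₃SO₃H (triflic acid)) ≈ -14
ONs⁻: pKₐ(p-O₂NC₆H₄SO₃H) ≈ -3.5
p-O₂N–C₆H₄–COO⁻: pKₐ(p-nitrobenzoic acid) ≈ 3.4 — electron-withdrawing nitro group stabilises the carboxylate
HS⁻: pKₐ(H₂S) ≈ 7
CN⁻: pKₐ(HCN) ≈ 9.2
CH₃O⁻: pKₐ(CH₃OH) ≈ 15.5
H⁻: pKₐ(H₂) ≈ 36 — extremely strong base; leaves only in special hydride-transfer contexts
Reversing gives the worst-to-best order requested.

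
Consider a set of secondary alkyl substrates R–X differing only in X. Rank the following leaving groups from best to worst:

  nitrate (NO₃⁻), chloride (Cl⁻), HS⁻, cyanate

chloride (Cl⁻) > nitrate (NO₃⁻) > cyanate > HS⁻

The more stable X⁻ (or X) is on its own — i.e. the weaker a base it is — the better a leaving group it makes.
chloride (Cl⁻): pKₐ(HCl) ≈ -7
nitrate (NO₃⁻): pKₐ(HNO₃) ≈ -1.3
cyanate: pKₐ(HOCN) ≈ 3.5 — resonance between N and O
HS⁻: pKₐ(H₂S) ≈ 7 — larger and more polarisable than the oxygen analogue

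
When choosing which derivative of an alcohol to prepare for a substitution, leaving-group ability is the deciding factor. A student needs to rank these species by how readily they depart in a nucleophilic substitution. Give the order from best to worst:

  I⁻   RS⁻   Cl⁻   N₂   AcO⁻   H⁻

The more stable X⁻ (or X) is on its own — i.e. the weaker a base it is — the better a leaving group it makes.
N₂: no meaningful conjugate acid; N₂ departs as an exceptionally stable neutral molecule
I⁻: pKₐ(HI) ≈ -10
Cl⁻: pKₐ(HCl) ≈ -7
AcO⁻: pKₐ(CH₃COOH) ≈ 4.8 — resonance-stabilised but still a weak base
RS⁻: pKₐ(RSH (a thiol)) ≈ 10.5 — moderately basic; rarely leaves without activation
H⁻: pKₐ(H₂) ≈ 36

N₂ > I⁻ > Cl⁻ > AcO⁻ > RS⁻ > H⁻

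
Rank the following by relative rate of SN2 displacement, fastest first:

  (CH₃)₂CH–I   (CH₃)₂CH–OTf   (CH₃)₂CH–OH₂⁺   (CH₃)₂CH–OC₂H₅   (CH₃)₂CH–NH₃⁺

(CH₃)₂CH–OTf > (CH₃)₂CH–I > (CH₃)₂CH–OH₂⁺ > (CH₃)₂CH–NH₃⁺ > (CH₃)₂CH–OC₂H₅

The skeletons are identical, so relative rate is governed entirely by leaving-group ability.
Rank by basicity of the departing species: weakest base leaves most easily.
(CH₃)₂CH–OTf loses OTf⁻: pKₐ(CF₃SO₃H (triflic acid)) ≈ -14
(CH₃)₂CH–I loses I⁻: pKₐ(HI) ≈ -10
(CH₃)₂CH–OH₂⁺ loses H₂O: pKₐ(H₃O⁺) ≈ -1.7
(CH₃)₂CH–NH₃⁺ loses NH₃: pKₐ(NH₄⁺) ≈ 9.2
(CH₃)₂CH–OC₂H₅ loses CH₃CH₂O⁻: pKₐ(CH₃CH₂OH) ≈ 16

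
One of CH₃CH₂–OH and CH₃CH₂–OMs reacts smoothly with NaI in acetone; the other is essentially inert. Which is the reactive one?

CH₃CH₂–OMs

From CH₃CH₂–OH the departing group would be OH⁻ (pKₐ(H₂O) ≈ 15.7). Strong base; essentially never leaves without prior activation.
From CH₃CH₂–OMs the leaving group is OMs⁻ (pKₐ(CH₃SO₃H (MsOH)) ≈ -1.9). Resonance-delocalised alkanesulfonate.
(In practice CH₃CH₂–OMs is made from CH₃CH₂–OH by treatment with MsCl / Et₃N, converting the hydroxyl into a mesylate.)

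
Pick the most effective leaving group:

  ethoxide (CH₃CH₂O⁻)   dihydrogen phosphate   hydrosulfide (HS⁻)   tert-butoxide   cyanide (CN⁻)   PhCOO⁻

The more stable X⁻ (or X) is on its own — i.e. the weaker a base it is — the better a leaving group it makes.
dihydrogen phosphate: pKₐ(H₃PO₄) ≈ 2.1
PhCOO⁻: pKₐ(C₆H₅COOH) ≈ 4.2
hydrosulfide (HS⁻): pKₐ(H₂S) ≈ 7
cyanide (CN⁻): pKₐ(HCN) ≈ 9.2
ethoxide (CH₃CH₂O⁻): pKₐ(CH₃CH₂OH) ≈ 16
tert-butoxide: pKₐ(t-BuOH) ≈ 18

dihydrogen phosphate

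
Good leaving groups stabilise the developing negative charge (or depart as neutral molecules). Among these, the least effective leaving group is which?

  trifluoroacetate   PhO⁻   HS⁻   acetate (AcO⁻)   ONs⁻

ONs⁻: pKₐ(p-O₂NC₆H₄SO₃H) ≈ -3.5
trifluoroacetate: pKₐ(CF₃COOH) ≈ 0.2
acetate (AcO⁻): pKₐ(CH₃COOH) ≈ 4.8
HS⁻: pKₐ(H₂S) ≈ 7
PhO⁻: pKₐ(C₆H₅OH (phenol)) ≈ 10

PhO⁻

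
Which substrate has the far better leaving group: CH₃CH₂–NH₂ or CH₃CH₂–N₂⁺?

From CH₃CH₂–NH₂ the departing group would be NH₂⁻ (pKₐ(NH₃) ≈ 38). Extremely strong base; never a leaving group.
From CH₃CH₂–N₂⁺ the leaving group is N₂ (no meaningful conjugate acid; N₂ departs as an exceptionally stable neutral molecule).
(In practice CH₃CH₂–N₂⁺ is made from CH₃CH₂–NH₂ by diazotisation (NaNO₂ / HCl, 0 °C), generating a diazonium salt that expels N₂.)

CH₃CH₂–N₂⁺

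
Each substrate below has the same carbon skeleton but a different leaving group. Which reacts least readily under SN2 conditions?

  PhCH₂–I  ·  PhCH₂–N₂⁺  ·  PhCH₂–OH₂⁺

PhCH₂–OH₂⁺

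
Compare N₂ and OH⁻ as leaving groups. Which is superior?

N₂ is the better leaving group.
N₂ is the ultimate leaving group — it departs as an exceptionally stable neutral molecule, whereas OH⁻ (pKₐ(H₂O) ≈ 15.7) is far more basic.

N₂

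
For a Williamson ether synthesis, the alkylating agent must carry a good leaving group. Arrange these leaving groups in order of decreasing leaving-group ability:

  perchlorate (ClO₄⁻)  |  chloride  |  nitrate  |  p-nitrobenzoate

perchlorate (ClO₄⁻) > chloride > nitrate > p-nitrobenzoate

perchlorate (ClO₄⁻): pKₐ(HClO₄) ≈ -10 — extremely weak base; rarely used for safety reasons
chloride: pKₐ(HCl) ≈ -7 — moderately weak base
nitrate: pKₐ(HNO₃) ≈ -1.3 — resonance-delocalised over three oxygens
p-nitrobenzoate: pKₐ(p-nitrobenzoic acid) ≈ 3.4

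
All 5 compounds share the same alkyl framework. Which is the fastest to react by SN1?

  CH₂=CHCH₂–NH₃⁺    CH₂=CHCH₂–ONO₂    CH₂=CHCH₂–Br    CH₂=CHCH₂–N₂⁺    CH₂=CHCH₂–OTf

Same R in every case — rank the leaving groups.
Rank by basicity of the departing species: weakest base leaves most easily.
CH₂=CHCH₂–N₂⁺ loses N₂: no meaningful conjugate acid; N₂ departs as an exceptionally stable neutral molecule
CH₂=CHCH₂–OTf loses OTf⁻: pKₐ(CF₃SO₃H (triflic acid)) ≈ -14
CH₂=CHCH₂–Br loses Br⁻: pKₐ(HBr) ≈ -9
CH₂=CHCH₂–ONO₂ loses NO₃⁻: pKₐ(HNO₃) ≈ -1.3
CH₂=CHCH₂–NH₃⁺ loses NH₃: pKₐ(NH₄⁺) ≈ 9.2

CH₂=CHCH₂–N₂⁺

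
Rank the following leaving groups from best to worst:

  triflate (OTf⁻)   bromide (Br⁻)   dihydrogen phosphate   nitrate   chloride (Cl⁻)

triflate (OTf⁻) > bromide (Br⁻) > chloride (Cl⁻) > nitrate > dihydrogen phosphate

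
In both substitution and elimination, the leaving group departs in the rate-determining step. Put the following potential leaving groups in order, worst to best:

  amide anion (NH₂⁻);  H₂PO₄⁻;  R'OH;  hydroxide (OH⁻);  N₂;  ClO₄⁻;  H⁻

amide anion (NH₂⁻) < H⁻ < hydroxide (OH⁻) < H₂PO₄⁻ < R'OH < ClO₄⁻ < N₂

N₂: no meaningful conjugate acid; N₂ departs as an exceptionally stable neutral molecule
ClO₄⁻: pKₐ(HClO₄) ≈ -10 — extremely weak base; rarely used for safety reasons
R'OH: pKₐ(R'OH₂⁺) ≈ -2.4
H₂PO₄⁻: pKₐ(H₃PO₄) ≈ 2.1 — moderate base; biological leaving group after further activation
hydroxide (OH⁻): pKₐ(H₂O) ≈ 15.7 — strong base; essentially never leaves without prior activation
H⁻: pKₐ(H₂) ≈ 36
amide anion (NH₂⁻): pKₐ(NH₃) ≈ 38
Reversing gives the worst-to-best order requested.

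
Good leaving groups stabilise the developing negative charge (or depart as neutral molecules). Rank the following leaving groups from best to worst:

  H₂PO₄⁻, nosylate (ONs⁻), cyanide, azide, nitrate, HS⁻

Rank by basicity of the departing species: weakest base leaves most easily.
nosylate (ONs⁻): pKₐ(p-O₂NC₆H₄SO₃H) ≈ -3.5 — p-nitro group further stabilises the sulfonate
nitrate: pKₐ(HNO₃) ≈ -1.3 — resonance-delocalised over three oxygens
H₂PO₄⁻: pKₐ(H₃PO₄) ≈ 2.1
azide: pKₐ(HN₃) ≈ 4.7
HS⁻: pKₐ(H₂S) ≈ 7 — larger and more polarisable than the oxygen analogue
cyanide: pKₐ(HCN) ≈ 9.2

nosylate (ONs⁻) > nitrate > H₂PO₄⁻ > azide > HS⁻ > cyanide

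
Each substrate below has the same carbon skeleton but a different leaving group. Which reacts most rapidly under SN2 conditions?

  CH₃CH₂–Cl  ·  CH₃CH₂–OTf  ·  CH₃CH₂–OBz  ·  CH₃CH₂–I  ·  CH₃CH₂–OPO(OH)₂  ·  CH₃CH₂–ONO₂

CH₃CH₂–OTf

The skeletons are identical, so relative rate is governed entirely by leaving-group ability.
Leaving-group ability tracks the stability of the departed species; conjugate-acid pKₐ is the usual yardstick (lower pKₐ → better LG).
CH₃CH₂–OTf loses OTf⁻: pKₐ(CF₃SO₃H (triflic acid)) ≈ -14
CH₃CH₂–I loses I⁻: pKₐ(HI) ≈ -10
CH₃CH₂–Cl loses Cl⁻: pKₐ(HCl) ≈ -7
CH₃CH₂–ONO₂ loses NO₃⁻: pKₐ(HNO₃) ≈ -1.3
CH₃CH₂–OPO(OH)₂ loses H₂PO₄⁻: pKₐ(H₃PO₄) ≈ 2.1
CH₃CH₂–OBz loses PhCOO⁻: pKₐ(C₆H₅COOH) ≈ 4.2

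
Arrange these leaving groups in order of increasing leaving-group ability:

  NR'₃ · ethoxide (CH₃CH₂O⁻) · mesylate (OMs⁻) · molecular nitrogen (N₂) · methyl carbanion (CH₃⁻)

Leaving-group ability tracks the stability of the departed species; conjugate-acid pKₐ is the usual yardstick (lower pKₐ → better LG).
molecular nitrogen (N₂): no meaningful conjugate acid; N₂ departs as an exceptionally stable neutral molecule
mesylate (OMs⁻): pKₐ(CH₃SO₃H (MsOH)) ≈ -1.9 — resonance-delocalised alkanesulfonate
NR'₃: pKₐ(R'₃NH⁺) ≈ 10.7
ethoxide (CH₃CH₂O⁻): pKₐ(CH₃CH₂OH) ≈ 16 — strong base; alkoxides do not leave unassisted
methyl carbanion (CH₃⁻): pKₐ(CH₄) ≈ 48
Reversing gives the worst-to-best order requested.

methyl carbanion (CH₃⁻) < ethoxide (CH₃CH₂O⁻) < NR'₃ < mesylate (OMs⁻) < molecular nitrogen (N₂)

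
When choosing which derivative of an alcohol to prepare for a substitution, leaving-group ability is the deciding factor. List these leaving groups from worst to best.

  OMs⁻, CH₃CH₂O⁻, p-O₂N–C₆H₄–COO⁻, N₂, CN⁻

CH₃CH₂O⁻ < CN⁻ < p-O₂N–C₆H₄–COO⁻ < OMs⁻ < N₂

N₂: no meaningful conjugate acid; N₂ departs as an exceptionally stable neutral molecule
OMs⁻: pKₐ(CH₃SO₃H (MsOH)) ≈ -1.9
p-O₂N–C₆H₄–COO⁻: pKₐ(p-nitrobenzoic acid) ≈ 3.4
CN⁻: pKₐ(HCN) ≈ 9.2
CH₃CH₂O⁻: pKₐ(CH₃CH₂OH) ≈ 16
Listed from poorest to best leaving group as asked.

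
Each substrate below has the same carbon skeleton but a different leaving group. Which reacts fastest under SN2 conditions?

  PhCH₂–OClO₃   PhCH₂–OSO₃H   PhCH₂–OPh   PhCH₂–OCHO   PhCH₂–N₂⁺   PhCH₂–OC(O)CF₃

PhCH₂–N₂⁺

Same R in every case — rank the leaving groups.
A good leaving group is a weak base: the lower the pKₐ of its conjugate acid, the more readily it departs.
PhCH₂–N₂⁺ loses N₂: no meaningful conjugate acid; N₂ departs as an exceptionally stable neutral molecule
PhCH₂–OClO₃ loses ClO₄⁻: pKₐ(HClO₄) ≈ -10
PhCH₂–OSO₃H loses HSO₄⁻: pKₐ(H₂SO₄) ≈ -3
PhCH₂–OC(O)CF₃ loses CF₃COO⁻: pKₐ(CF₃COOH) ≈ 0.2
PhCH₂–OCHO loses HCOO⁻: pKₐ(HCOOH) ≈ 3.8
PhCH₂–OPh loses PhO⁻: pKₐ(C₆H₅OH (phenol)) ≈ 10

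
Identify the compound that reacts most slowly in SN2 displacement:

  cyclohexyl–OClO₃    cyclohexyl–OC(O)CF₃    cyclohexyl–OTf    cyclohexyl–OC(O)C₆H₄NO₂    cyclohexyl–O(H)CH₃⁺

Same R in every case — rank the leaving groups.
The more stable X⁻ (or X) is on its own — i.e. the weaker a base it is — the better a leaving group it makes.
cyclohexyl–OTf loses OTf⁻: pKₐ(CF₃SO₃H (triflic acid)) ≈ -14
cyclohexyl–OClO₃ loses ClO₄⁻: pKₐ(HClO₄) ≈ -10
cyclohexyl–O(H)CH₃⁺ loses R'OH: pKₐ(R'OH₂⁺) ≈ -2.4
cyclohexyl–OC(O)CF₃ loses CF₃COO⁻: pKₐ(CF₃COOH) ≈ 0.2
cyclohexyl–OC(O)C₆H₄NO₂ loses p-O₂N–C₆H₄–COO⁻: pKₐ(p-nitrobenzoic acid) ≈ 3.4

cyclohexyl–OC(O)C₆H₄NO₂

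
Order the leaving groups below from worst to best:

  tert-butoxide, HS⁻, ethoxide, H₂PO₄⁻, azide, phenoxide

Leaving-group ability tracks the stability of the departed species; conjugate-acid pKₐ is the usual yardstick (lower pKₐ → better LG).
H₂PO₄⁻: pKₐ(H₃PO₄) ≈ 2.1 — moderate base; biological leaving group after further activation
azide: pKₐ(HN₃) ≈ 4.7 — linear, resonance-stabilised
HS⁻: pKₐ(H₂S) ≈ 7 — larger and more polarisable than the oxygen analogue
phenoxide: pKₐ(C₆H₅OH (phenol)) ≈ 10
ethoxide: pKₐ(CH₃CH₂OH) ≈ 16
tert-butoxide: pKₐ(t-BuOH) ≈ 18 — bulky, strongly basic alkoxide
Reversing gives the worst-to-best order requested.

tert-butoxide < ethoxide < phenoxide < HS⁻ < azide < H₂PO₄⁻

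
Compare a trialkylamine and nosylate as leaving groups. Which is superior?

nosylate

nosylate is the better leaving group.
pKₐ(p-O₂NC₆H₄SO₃H) ≈ -3.5 versus pKₐ(R'₃NH⁺) ≈ 10.7: nosylate is the much weaker base.
P-nitro group further stabilises the sulfonate.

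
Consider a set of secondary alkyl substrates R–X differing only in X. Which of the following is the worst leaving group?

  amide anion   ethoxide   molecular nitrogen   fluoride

Rank by basicity of the departing species: weakest base leaves most easily.
molecular nitrogen: no meaningful conjugate acid; N₂ departs as an exceptionally stable neutral molecule
fluoride: pKₐ(HF) ≈ 3.2
ethoxide: pKₐ(CH₃CH₂OH) ≈ 16
amide anion: pKₐ(NH₃) ≈ 38

amide anion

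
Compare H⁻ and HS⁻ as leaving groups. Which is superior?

HS⁻

HS⁻ is the better leaving group.
pKₐ(H₂S) ≈ 7 versus pKₐ(H₂) ≈ 36: HS⁻ is the much weaker base.
Larger and more polarisable than the oxygen analogue.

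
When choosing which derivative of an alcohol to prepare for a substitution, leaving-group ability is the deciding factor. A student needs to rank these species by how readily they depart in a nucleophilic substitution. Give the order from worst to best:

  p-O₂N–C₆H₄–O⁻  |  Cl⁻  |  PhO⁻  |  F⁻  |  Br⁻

The more stable X⁻ (or X) is on its own — i.e. the weaker a base it is — the better a leaving group it makes.
Br⁻: pKₐ(HBr) ≈ -9 — weak base; good leaving group
Cl⁻: pKₐ(HCl) ≈ -7
F⁻: pKₐ(HF) ≈ 3.2 — small and strongly basic; the poor halide leaving group
p-O₂N–C₆H₄–O⁻: pKₐ(p-nitrophenol) ≈ 7.2 — nitro group delocalises the charge; the classic chromogenic LG
PhO⁻: pKₐ(C₆H₅OH (phenol)) ≈ 10 — resonance into the ring helps, but still a poor LG
Reversing gives the worst-to-best order requested.

PhO⁻ < p-O₂N–C₆H₄–O⁻ < F⁻ < Cl⁻ < Br⁻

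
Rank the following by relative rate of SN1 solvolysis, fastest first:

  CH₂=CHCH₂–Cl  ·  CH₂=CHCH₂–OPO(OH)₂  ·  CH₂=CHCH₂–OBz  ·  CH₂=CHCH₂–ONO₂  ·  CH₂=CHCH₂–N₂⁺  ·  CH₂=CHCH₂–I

CH₂=CHCH₂–N₂⁺ > CH₂=CHCH₂–I > CH₂=CHCH₂–Cl > CH₂=CHCH₂–ONO₂ > CH₂=CHCH₂–OPO(OH)₂ > CH₂=CHCH₂–OBz

The skeletons are identical, so relative rate is governed entirely by leaving-group ability.
Leaving-group ability tracks the stability of the departed species; conjugate-acid pKₐ is the usual yardstick (lower pKₐ → better LG).
CH₂=CHCH₂–N₂⁺ loses N₂: no meaningful conjugate acid; N₂ departs as an exceptionally stable neutral molecule
CH₂=CHCH₂–I loses I⁻: pKₐ(HI) ≈ -10
CH₂=CHCH₂–Cl loses Cl⁻: pKₐ(HCl) ≈ -7
CH₂=CHCH₂–ONO₂ loses NO₃⁻: pKₐ(HNO₃) ≈ -1.3
CH₂=CHCH₂–OPO(OH)₂ loses H₂PO₄⁻: pKₐ(H₃PO₄) ≈ 2.1
CH₂=CHCH₂–OBz loses PhCOO⁻: pKₐ(C₆H₅COOH) ≈ 4.2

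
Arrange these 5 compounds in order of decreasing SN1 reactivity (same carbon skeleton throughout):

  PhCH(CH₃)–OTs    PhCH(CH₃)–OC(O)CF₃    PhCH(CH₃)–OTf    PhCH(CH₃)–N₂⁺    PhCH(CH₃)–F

PhCH(CH₃)–N₂⁺ > PhCH(CH₃)–OTf > PhCH(CH₃)–OTs > PhCH(CH₃)–OC(O)CF₃ > PhCH(CH₃)–F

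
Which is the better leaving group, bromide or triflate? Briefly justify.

triflate is the better leaving group.
pKₐ(CF₃SO₃H (triflic acid)) ≈ -14 versus pKₐ(HBr) ≈ -9: triflate is the much weaker base.
Charge spread over three oxygens and a CF₃ group; the premier leaving group in synthesis.

triflate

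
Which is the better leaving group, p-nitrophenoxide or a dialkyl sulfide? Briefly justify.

a dialkyl sulfide is the better leaving group.
pKₐ(R'₂SH⁺) ≈ -7 versus pKₐ(p-nitrophenol) ≈ 7.2: a dialkyl sulfide is the much weaker base.
Neutral; leaves from a sulfonium salt (R–SR'₂⁺).

a dialkyl sulfide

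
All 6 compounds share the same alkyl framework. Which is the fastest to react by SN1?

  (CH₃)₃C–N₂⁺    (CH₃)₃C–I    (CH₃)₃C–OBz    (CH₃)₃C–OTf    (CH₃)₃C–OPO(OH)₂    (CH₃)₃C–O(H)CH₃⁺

The skeletons are identical, so relative rate is governed entirely by leaving-group ability.
A good leaving group is a weak base: the lower the pKₐ of its conjugate acid, the more readily it departs.
(CH₃)₃C–N₂⁺ loses N₂: no meaningful conjugate acid; N₂ departs as an exceptionally stable neutral molecule
(CH₃)₃C–OTf loses OTf⁻: pKₐ(CF₃SO₃H (triflic acid)) ≈ -14
(CH₃)₃C–I loses I⁻: pKₐ(HI) ≈ -10
(CH₃)₃C–O(H)CH₃⁺ loses R'OH: pKₐ(R'OH₂⁺) ≈ -2.4
(CH₃)₃C–OPO(OH)₂ loses H₂PO₄⁻: pKₐ(H₃PO₄) ≈ 2.1
(CH₃)₃C–OBz loses PhCOO⁻: pKₐ(C₆H₅COOH) ≈ 4.2

(CH₃)₃C–N₂⁺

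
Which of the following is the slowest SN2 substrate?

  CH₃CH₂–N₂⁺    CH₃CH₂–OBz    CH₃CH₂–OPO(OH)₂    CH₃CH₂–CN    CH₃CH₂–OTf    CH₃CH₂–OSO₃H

With the same alkyl group throughout, only the leaving group differentiates the rates.
Rank by basicity of the departing species: weakest base leaves most easily.
CH₃CH₂–N₂⁺ loses N₂: no meaningful conjugate acid; N₂ departs as an exceptionally stable neutral molecule
CH₃CH₂–OTf loses OTf⁻: pKₐ(CF₃SO₃H (triflic acid)) ≈ -14
CH₃CH₂–OSO₃H loses HSO₄⁻: pKₐ(H₂SO₄) ≈ -3
CH₃CH₂–OPO(OH)₂ loses H₂PO₄⁻: pKₐ(H₃PO₄) ≈ 2.1
CH₃CH₂–OBz loses PhCOO⁻: pKₐ(C₆H₅COOH) ≈ 4.2
CH₃CH₂–CN loses CN⁻: pKₐ(HCN) ≈ 9.2

CH₃CH₂–CN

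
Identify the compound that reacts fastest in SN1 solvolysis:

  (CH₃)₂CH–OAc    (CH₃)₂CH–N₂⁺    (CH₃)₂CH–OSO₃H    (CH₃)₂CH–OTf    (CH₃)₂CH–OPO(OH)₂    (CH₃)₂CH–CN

Identical carbon frameworks mean the comparison reduces to leaving-group quality.
Rank by basicity of the departing species: weakest base leaves most easily.
(CH₃)₂CH–N₂⁺ loses N₂: no meaningful conjugate acid; N₂ departs as an exceptionally stable neutral molecule
(CH₃)₂CH–OTf loses OTf⁻: pKₐ(CF₃SO₃H (triflic acid)) ≈ -14
(CH₃)₂CH–OSO₃H loses HSO₄⁻: pKₐ(H₂SO₄) ≈ -3
(CH₃)₂CH–OPO(OH)₂ loses H₂PO₄⁻: pKₐ(H₃PO₄) ≈ 2.1
(CH₃)₂CH–OAc loses AcO⁻: pKₐ(CH₃COOH) ≈ 4.8
(CH₃)₂CH–CN loses CN⁻: pKₐ(HCN) ≈ 9.2

(CH₃)₂CH–N₂⁺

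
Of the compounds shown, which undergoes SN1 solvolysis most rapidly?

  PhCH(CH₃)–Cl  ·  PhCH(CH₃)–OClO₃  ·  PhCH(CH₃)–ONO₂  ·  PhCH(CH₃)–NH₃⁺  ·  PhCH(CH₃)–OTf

PhCH(CH₃)–OTf

With the same alkyl group throughout, only the leaving group differentiates the rates.
A good leaving group is a weak base: the lower the pKₐ of its conjugate acid, the more readily it departs.
PhCH(CH₃)–OTf loses OTf⁻: pKₐ(CF₃SO₃H (triflic acid)) ≈ -14
PhCH(CH₃)–OClO₃ loses ClO₄⁻: pKₐ(HClO₄) ≈ -10
PhCH(CH₃)–Cl loses Cl⁻: pKₐ(HCl) ≈ -7
PhCH(CH₃)–ONO₂ loses NO₃⁻: pKₐ(HNO₃) ≈ -1.3
PhCH(CH₃)–NH₃⁺ loses NH₃: pKₐ(NH₄⁺) ≈ 9.2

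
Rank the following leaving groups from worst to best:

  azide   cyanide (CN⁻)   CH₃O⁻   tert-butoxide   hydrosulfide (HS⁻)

tert-butoxide < CH₃O⁻ < cyanide (CN⁻) < hydrosulfide (HS⁻) < azide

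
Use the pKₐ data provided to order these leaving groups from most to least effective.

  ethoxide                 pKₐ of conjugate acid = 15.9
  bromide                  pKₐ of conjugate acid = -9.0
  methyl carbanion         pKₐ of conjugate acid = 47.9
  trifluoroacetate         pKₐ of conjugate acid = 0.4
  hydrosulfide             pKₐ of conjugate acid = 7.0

bromide > trifluoroacetate > hydrosulfide > ethoxide > methyl carbanion

Lower conjugate-acid pKₐ ⇒ weaker base ⇒ better leaving group.
Sorting by the given values: bromide (-9.0), trifluoroacetate (0.4), hydrosulfide (7.0), ethoxide (15.9), methyl carbanion (47.9).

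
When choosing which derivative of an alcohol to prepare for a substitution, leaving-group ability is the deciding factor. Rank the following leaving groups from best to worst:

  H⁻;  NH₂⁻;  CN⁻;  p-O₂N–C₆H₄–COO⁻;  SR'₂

A good leaving group is a weak base: the lower the pKₐ of its conjugate acid, the more readily it departs.
SR'₂: pKₐ(R'₂SH⁺) ≈ -7 — neutral; leaves from a sulfonium salt (R–SR'₂⁺)
p-O₂N–C₆H₄–COO⁻: pKₐ(p-nitrobenzoic acid) ≈ 3.4 — electron-withdrawing nitro group stabilises the carboxylate
CN⁻: pKₐ(HCN) ≈ 9.2 — sp carbon stabilises the charge somewhat, but still a poor LG
H⁻: pKₐ(H₂) ≈ 36 — extremely strong base; leaves only in special hydride-transfer contexts
NH₂⁻: pKₐ(NH₃) ≈ 38 — extremely strong base; never a leaving group

SR'₂ > p-O₂N–C₆H₄–COO⁻ > CN⁻ > H⁻ > NH₂⁻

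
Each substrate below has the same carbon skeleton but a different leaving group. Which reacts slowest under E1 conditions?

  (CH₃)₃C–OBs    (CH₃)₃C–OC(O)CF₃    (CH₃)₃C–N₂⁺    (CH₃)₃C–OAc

Same R in every case — rank the leaving groups.
Leaving-group ability tracks the stability of the departed species; conjugate-acid pKₐ is the usual yardstick (lower pKₐ → better LG).
(CH₃)₃C–N₂⁺ loses N₂: no meaningful conjugate acid; N₂ departs as an exceptionally stable neutral molecule
(CH₃)₃C–OBs loses OBs⁻: pKₐ(p-BrC₆H₄SO₃H) ≈ -2.8
(CH₃)₃C–OC(O)CF₃ loses CF₃COO⁻: pKₐ(CF₃COOH) ≈ 0.2
(CH₃)₃C–OAc loses AcO⁻: pKₐ(CH₃COOH) ≈ 4.8

(CH₃)₃C–OAc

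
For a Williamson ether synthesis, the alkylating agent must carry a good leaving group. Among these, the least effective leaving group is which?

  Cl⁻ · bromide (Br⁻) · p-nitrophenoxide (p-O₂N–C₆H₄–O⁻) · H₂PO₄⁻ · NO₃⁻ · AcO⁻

p-nitrophenoxide (p-O₂N–C₆H₄–O⁻)

bromide (Br⁻): pKₐ(HBr) ≈ -9
Cl⁻: pKₐ(HCl) ≈ -7
NO₃⁻: pKₐ(HNO₃) ≈ -1.3
H₂PO₄⁻: pKₐ(H₃PO₄) ≈ 2.1
AcO⁻: pKₐ(CH₃COOH) ≈ 4.8
p-nitrophenoxide (p-O₂N–C₆H₄–O⁻): pKₐ(p-nitrophenol) ≈ 7.2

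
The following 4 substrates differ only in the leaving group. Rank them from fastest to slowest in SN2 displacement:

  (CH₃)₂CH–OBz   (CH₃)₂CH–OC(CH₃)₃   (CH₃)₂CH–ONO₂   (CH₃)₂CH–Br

Identical carbon frameworks mean the comparison reduces to leaving-group quality.
A good leaving group is a weak base: the lower the pKₐ of its conjugate acid, the more readily it departs.
(CH₃)₂CH–Br loses Br⁻: pKₐ(HBr) ≈ -9
(CH₃)₂CH–ONO₂ loses NO₃⁻: pKₐ(HNO₃) ≈ -1.3
(CH₃)₂CH–OBz loses PhCOO⁻: pKₐ(C₆H₅COOH) ≈ 4.2
(CH₃)₂CH–OC(CH₃)₃ loses (CH₃)₃CO⁻: pKₐ(t-BuOH) ≈ 18

(CH₃)₂CH–Br > (CH₃)₂CH–ONO₂ > (CH₃)₂CH–OBz > (CH₃)₂CH–OC(CH₃)₃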